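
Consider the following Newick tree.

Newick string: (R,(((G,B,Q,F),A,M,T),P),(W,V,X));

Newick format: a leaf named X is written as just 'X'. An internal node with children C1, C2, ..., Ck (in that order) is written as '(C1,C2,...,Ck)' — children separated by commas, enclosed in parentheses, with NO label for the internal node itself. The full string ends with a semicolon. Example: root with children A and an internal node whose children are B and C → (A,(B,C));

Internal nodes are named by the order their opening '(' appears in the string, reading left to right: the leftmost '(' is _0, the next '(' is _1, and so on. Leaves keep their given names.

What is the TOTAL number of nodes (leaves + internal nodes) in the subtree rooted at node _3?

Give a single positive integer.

Answer: 5

Derivation:
Newick: (R,(((G,B,Q,F),A,M,T),P),(W,V,X));
Locate _3: it is the '(' at position 5 (the 4th '(' reading left to right).
Query: subtree rooted at _3
_3: subtree_size = 1 + 4
  G: subtree_size = 1 + 0
  B: subtree_size = 1 + 0
  Q: subtree_size = 1 + 0
  F: subtree_size = 1 + 0
Total subtree size of _3: 5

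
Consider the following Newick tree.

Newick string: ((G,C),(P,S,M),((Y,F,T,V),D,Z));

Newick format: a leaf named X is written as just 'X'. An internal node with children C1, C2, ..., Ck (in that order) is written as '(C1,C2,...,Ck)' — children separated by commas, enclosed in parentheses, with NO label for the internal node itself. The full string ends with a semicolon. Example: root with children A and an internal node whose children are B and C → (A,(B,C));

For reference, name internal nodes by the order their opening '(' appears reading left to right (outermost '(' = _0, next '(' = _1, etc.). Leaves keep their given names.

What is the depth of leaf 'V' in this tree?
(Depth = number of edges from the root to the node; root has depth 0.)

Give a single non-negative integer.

Newick: ((G,C),(P,S,M),((Y,F,T,V),D,Z));
Naming internals by '(' encounter order: outermost '(' = _0, next = _1, ...
Query node: V
Path from root: _0 -> _3 -> _4 -> V
Depth of V: 3 (number of edges from root)

Answer: 3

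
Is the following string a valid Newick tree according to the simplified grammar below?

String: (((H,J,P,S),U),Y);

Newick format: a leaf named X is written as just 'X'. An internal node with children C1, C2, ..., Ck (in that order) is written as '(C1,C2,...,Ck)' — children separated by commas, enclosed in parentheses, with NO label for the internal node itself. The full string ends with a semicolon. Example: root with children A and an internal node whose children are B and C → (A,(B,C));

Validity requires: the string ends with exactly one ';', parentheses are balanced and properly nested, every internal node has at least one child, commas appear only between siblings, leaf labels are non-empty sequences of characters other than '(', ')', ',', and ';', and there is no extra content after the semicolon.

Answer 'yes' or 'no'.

Input: (((H,J,P,S),U),Y);
Paren balance: 3 '(' vs 3 ')' OK
Ends with single ';': True
Full parse: OK
Valid: True

Answer: yes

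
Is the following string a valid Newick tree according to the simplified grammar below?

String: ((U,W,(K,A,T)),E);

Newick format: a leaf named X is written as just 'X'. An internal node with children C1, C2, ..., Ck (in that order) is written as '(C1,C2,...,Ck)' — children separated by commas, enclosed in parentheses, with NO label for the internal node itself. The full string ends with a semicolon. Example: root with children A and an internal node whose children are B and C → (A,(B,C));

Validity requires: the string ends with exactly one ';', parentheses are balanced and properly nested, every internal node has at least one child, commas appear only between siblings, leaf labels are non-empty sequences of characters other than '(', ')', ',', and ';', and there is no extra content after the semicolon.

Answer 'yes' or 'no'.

Input: ((U,W,(K,A,T)),E);
Paren balance: 3 '(' vs 3 ')' OK
Ends with single ';': True
Full parse: OK
Valid: True

Answer: yes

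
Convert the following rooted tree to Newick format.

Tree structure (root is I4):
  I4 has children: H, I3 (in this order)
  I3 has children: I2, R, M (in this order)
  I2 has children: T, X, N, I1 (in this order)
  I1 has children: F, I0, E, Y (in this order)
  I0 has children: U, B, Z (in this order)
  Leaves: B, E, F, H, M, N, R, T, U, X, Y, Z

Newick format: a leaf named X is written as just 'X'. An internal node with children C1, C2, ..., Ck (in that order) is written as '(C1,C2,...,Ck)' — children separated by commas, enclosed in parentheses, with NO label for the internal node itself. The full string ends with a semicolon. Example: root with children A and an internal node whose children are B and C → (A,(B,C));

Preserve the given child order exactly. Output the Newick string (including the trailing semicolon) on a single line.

internal I4 with children ['H', 'I3']
  leaf 'H' → 'H'
  internal I3 with children ['I2', 'R', 'M']
    internal I2 with children ['T', 'X', 'N', 'I1']
      leaf 'T' → 'T'
      leaf 'X' → 'X'
      leaf 'N' → 'N'
      internal I1 with children ['F', 'I0', 'E', 'Y']
        leaf 'F' → 'F'
        internal I0 with children ['U', 'B', 'Z']
          leaf 'U' → 'U'
          leaf 'B' → 'B'
          leaf 'Z' → 'Z'
        → '(U,B,Z)'
        leaf 'E' → 'E'
        leaf 'Y' → 'Y'
      → '(F,(U,B,Z),E,Y)'
    → '(T,X,N,(F,(U,B,Z),E,Y))'
    leaf 'R' → 'R'
    leaf 'M' → 'M'
  → '((T,X,N,(F,(U,B,Z),E,Y)),R,M)'
→ '(H,((T,X,N,(F,(U,B,Z),E,Y)),R,M))'
Final: (H,((T,X,N,(F,(U,B,Z),E,Y)),R,M));

Answer: (H,((T,X,N,(F,(U,B,Z),E,Y)),R,M));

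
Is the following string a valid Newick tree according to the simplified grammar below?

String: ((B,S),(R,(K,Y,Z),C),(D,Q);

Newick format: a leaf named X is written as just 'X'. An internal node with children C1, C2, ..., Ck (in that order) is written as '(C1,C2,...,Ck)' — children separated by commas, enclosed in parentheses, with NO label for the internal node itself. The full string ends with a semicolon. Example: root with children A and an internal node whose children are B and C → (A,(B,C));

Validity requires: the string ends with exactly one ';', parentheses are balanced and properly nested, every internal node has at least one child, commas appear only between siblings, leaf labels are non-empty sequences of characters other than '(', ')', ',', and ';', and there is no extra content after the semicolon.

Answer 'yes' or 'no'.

Input: ((B,S),(R,(K,Y,Z),C),(D,Q);
Paren balance: 5 '(' vs 4 ')' MISMATCH
Ends with single ';': True
Full parse: FAILS (expected , or ) at pos 26)
Valid: False

Answer: no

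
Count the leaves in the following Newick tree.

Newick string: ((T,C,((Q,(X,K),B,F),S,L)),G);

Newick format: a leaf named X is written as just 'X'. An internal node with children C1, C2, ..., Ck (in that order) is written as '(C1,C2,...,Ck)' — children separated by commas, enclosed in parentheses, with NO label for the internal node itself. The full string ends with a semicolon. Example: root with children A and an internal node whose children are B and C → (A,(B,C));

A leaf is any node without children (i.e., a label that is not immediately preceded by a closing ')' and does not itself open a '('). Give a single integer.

Answer: 10

Derivation:
Newick: ((T,C,((Q,(X,K),B,F),S,L)),G);
Scan left-to-right; a leaf is any maximal label run not followed by '(':
  pos 2: leaf 'T' → count = 1
  pos 4: leaf 'C' → count = 2
  pos 8: leaf 'Q' → count = 3
  pos 11: leaf 'X' → count = 4
  pos 13: leaf 'K' → count = 5
  pos 16: leaf 'B' → count = 6
  pos 18: leaf 'F' → count = 7
  pos 21: leaf 'S' → count = 8
  pos 23: leaf 'L' → count = 9
  pos 27: leaf 'G' → count = 10
Total leaves: 10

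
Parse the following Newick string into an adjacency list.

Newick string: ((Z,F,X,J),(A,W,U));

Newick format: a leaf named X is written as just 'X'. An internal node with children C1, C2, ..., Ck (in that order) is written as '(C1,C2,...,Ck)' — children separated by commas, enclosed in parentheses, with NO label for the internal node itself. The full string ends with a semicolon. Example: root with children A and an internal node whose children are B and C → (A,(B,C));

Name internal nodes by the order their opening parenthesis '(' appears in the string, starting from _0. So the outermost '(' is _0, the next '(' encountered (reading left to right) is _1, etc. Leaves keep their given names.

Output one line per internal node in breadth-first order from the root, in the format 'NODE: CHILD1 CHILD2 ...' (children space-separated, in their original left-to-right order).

Input: ((Z,F,X,J),(A,W,U));
Scanning left-to-right, naming '(' by encounter order:
  pos 0: '(' -> open internal node _0 (depth 1)
  pos 1: '(' -> open internal node _1 (depth 2)
  pos 9: ')' -> close internal node _1 (now at depth 1)
  pos 11: '(' -> open internal node _2 (depth 2)
  pos 17: ')' -> close internal node _2 (now at depth 1)
  pos 18: ')' -> close internal node _0 (now at depth 0)
Total internal nodes: 3
BFS adjacency from root:
  _0: _1 _2
  _1: Z F X J
  _2: A W U

Answer: _0: _1 _2
_1: Z F X J
_2: A W U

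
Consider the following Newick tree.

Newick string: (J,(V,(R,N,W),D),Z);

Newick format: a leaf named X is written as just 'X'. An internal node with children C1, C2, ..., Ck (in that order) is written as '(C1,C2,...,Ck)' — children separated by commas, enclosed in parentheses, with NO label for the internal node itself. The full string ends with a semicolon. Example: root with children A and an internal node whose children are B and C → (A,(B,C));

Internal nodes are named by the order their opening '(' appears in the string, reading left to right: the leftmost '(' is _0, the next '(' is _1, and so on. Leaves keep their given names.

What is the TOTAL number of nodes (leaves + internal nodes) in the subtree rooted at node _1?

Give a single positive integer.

Newick: (J,(V,(R,N,W),D),Z);
Locate _1: it is the '(' at position 3 (the 2nd '(' reading left to right).
Query: subtree rooted at _1
_1: subtree_size = 1 + 6
  V: subtree_size = 1 + 0
  _2: subtree_size = 1 + 3
    R: subtree_size = 1 + 0
    N: subtree_size = 1 + 0
    W: subtree_size = 1 + 0
  D: subtree_size = 1 + 0
Total subtree size of _1: 7

Answer: 7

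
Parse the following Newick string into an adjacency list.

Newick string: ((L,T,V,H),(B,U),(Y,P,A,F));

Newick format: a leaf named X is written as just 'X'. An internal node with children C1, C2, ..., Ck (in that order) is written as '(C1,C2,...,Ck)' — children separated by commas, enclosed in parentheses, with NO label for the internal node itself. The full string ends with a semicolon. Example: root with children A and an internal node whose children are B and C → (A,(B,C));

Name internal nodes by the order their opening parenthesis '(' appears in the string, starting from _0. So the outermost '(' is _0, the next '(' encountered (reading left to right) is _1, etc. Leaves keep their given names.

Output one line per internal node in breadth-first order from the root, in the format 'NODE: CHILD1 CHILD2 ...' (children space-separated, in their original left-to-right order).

Answer: _0: _1 _2 _3
_1: L T V H
_2: B U
_3: Y P A F

Derivation:
Input: ((L,T,V,H),(B,U),(Y,P,A,F));
Scanning left-to-right, naming '(' by encounter order:
  pos 0: '(' -> open internal node _0 (depth 1)
  pos 1: '(' -> open internal node _1 (depth 2)
  pos 9: ')' -> close internal node _1 (now at depth 1)
  pos 11: '(' -> open internal node _2 (depth 2)
  pos 15: ')' -> close internal node _2 (now at depth 1)
  pos 17: '(' -> open internal node _3 (depth 2)
  pos 25: ')' -> close internal node _3 (now at depth 1)
  pos 26: ')' -> close internal node _0 (now at depth 0)
Total internal nodes: 4
BFS adjacency from root:
  _0: _1 _2 _3
  _1: L T V H
  _2: B U
  _3: Y P A F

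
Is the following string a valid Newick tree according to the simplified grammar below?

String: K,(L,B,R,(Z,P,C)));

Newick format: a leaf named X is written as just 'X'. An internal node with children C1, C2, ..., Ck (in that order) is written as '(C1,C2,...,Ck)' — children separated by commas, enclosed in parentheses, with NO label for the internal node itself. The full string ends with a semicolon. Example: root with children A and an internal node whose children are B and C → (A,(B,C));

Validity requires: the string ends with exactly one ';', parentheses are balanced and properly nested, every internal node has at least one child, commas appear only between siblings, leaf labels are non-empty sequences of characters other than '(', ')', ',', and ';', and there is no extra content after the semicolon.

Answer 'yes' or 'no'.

Input: K,(L,B,R,(Z,P,C)));
Paren balance: 2 '(' vs 3 ')' MISMATCH
Ends with single ';': True
Full parse: FAILS (extra content after tree at pos 1)
Valid: False

Answer: no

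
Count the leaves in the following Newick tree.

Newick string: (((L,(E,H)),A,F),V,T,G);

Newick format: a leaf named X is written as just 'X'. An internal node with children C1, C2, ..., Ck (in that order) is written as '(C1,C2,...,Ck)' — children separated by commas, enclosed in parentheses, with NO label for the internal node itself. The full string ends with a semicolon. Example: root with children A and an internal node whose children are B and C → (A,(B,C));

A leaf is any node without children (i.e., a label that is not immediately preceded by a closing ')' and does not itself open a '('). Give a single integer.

Answer: 8

Derivation:
Newick: (((L,(E,H)),A,F),V,T,G);
Scan left-to-right; a leaf is any maximal label run not followed by '(':
  pos 3: leaf 'L' → count = 1
  pos 6: leaf 'E' → count = 2
  pos 8: leaf 'H' → count = 3
  pos 12: leaf 'A' → count = 4
  pos 14: leaf 'F' → count = 5
  pos 17: leaf 'V' → count = 6
  pos 19: leaf 'T' → count = 7
  pos 21: leaf 'G' → count = 8
Total leaves: 8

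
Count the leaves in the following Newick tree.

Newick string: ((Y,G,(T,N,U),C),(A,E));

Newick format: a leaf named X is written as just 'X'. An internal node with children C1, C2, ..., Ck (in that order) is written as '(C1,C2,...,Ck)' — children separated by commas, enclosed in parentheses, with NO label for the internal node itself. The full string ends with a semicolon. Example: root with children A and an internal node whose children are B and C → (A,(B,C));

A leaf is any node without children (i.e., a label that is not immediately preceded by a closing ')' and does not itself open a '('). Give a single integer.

Newick: ((Y,G,(T,N,U),C),(A,E));
Scan left-to-right; a leaf is any maximal label run not followed by '(':
  pos 2: leaf 'Y' → count = 1
  pos 4: leaf 'G' → count = 2
  pos 7: leaf 'T' → count = 3
  pos 9: leaf 'N' → count = 4
  pos 11: leaf 'U' → count = 5
  pos 14: leaf 'C' → count = 6
  pos 18: leaf 'A' → count = 7
  pos 20: leaf 'E' → count = 8
Total leaves: 8

Answer: 8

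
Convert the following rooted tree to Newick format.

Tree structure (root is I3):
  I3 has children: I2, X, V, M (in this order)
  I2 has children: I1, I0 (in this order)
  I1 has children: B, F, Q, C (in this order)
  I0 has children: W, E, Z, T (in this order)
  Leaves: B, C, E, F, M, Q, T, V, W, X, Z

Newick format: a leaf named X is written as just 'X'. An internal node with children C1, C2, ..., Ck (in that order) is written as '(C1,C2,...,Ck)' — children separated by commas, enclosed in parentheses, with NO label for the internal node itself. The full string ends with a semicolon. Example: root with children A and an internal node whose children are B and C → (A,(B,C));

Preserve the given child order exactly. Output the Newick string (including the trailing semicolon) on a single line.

Answer: (((B,F,Q,C),(W,E,Z,T)),X,V,M);

Derivation:
internal I3 with children ['I2', 'X', 'V', 'M']
  internal I2 with children ['I1', 'I0']
    internal I1 with children ['B', 'F', 'Q', 'C']
      leaf 'B' → 'B'
      leaf 'F' → 'F'
      leaf 'Q' → 'Q'
      leaf 'C' → 'C'
    → '(B,F,Q,C)'
    internal I0 with children ['W', 'E', 'Z', 'T']
      leaf 'W' → 'W'
      leaf 'E' → 'E'
      leaf 'Z' → 'Z'
      leaf 'T' → 'T'
    → '(W,E,Z,T)'
  → '((B,F,Q,C),(W,E,Z,T))'
  leaf 'X' → 'X'
  leaf 'V' → 'V'
  leaf 'M' → 'M'
→ '(((B,F,Q,C),(W,E,Z,T)),X,V,M)'
Final: (((B,F,Q,C),(W,E,Z,T)),X,V,M);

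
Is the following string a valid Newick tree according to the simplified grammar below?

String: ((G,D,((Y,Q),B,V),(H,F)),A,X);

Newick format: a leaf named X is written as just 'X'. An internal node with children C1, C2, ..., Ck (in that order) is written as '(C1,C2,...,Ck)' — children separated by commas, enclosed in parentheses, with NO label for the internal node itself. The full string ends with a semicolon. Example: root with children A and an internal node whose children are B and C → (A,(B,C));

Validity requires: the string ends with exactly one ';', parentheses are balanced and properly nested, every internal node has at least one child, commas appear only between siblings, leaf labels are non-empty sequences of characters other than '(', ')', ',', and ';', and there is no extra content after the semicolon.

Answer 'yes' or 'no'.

Answer: yes

Derivation:
Input: ((G,D,((Y,Q),B,V),(H,F)),A,X);
Paren balance: 5 '(' vs 5 ')' OK
Ends with single ';': True
Full parse: OK
Valid: True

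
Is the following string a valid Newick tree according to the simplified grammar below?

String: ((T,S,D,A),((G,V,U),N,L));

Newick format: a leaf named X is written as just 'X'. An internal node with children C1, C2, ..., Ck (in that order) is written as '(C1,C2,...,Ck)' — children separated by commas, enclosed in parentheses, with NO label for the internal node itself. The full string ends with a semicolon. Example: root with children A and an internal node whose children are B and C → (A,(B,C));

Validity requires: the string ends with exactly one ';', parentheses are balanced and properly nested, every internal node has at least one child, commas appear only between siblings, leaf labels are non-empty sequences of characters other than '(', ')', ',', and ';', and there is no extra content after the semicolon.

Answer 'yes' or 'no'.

Input: ((T,S,D,A),((G,V,U),N,L));
Paren balance: 4 '(' vs 4 ')' OK
Ends with single ';': True
Full parse: OK
Valid: True

Answer: yes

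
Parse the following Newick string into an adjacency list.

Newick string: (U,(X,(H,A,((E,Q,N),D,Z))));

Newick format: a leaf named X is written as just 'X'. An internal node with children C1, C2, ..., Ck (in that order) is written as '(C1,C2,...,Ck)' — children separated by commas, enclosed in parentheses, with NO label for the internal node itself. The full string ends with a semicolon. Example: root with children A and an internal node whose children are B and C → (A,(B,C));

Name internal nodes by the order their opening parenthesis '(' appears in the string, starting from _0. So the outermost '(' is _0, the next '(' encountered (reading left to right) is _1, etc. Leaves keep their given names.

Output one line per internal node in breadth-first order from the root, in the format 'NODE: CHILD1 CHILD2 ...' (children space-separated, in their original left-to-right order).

Answer: _0: U _1
_1: X _2
_2: H A _3
_3: _4 D Z
_4: E Q N

Derivation:
Input: (U,(X,(H,A,((E,Q,N),D,Z))));
Scanning left-to-right, naming '(' by encounter order:
  pos 0: '(' -> open internal node _0 (depth 1)
  pos 3: '(' -> open internal node _1 (depth 2)
  pos 6: '(' -> open internal node _2 (depth 3)
  pos 11: '(' -> open internal node _3 (depth 4)
  pos 12: '(' -> open internal node _4 (depth 5)
  pos 18: ')' -> close internal node _4 (now at depth 4)
  pos 23: ')' -> close internal node _3 (now at depth 3)
  pos 24: ')' -> close internal node _2 (now at depth 2)
  pos 25: ')' -> close internal node _1 (now at depth 1)
  pos 26: ')' -> close internal node _0 (now at depth 0)
Total internal nodes: 5
BFS adjacency from root:
  _0: U _1
  _1: X _2
  _2: H A _3
  _3: _4 D Z
  _4: E Q N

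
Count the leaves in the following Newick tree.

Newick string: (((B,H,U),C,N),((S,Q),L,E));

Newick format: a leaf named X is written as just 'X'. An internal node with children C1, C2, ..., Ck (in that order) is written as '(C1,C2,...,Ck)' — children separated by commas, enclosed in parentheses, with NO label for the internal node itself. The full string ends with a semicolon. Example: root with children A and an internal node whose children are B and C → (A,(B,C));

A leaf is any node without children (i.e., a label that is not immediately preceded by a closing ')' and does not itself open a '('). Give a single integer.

Answer: 9

Derivation:
Newick: (((B,H,U),C,N),((S,Q),L,E));
Scan left-to-right; a leaf is any maximal label run not followed by '(':
  pos 3: leaf 'B' → count = 1
  pos 5: leaf 'H' → count = 2
  pos 7: leaf 'U' → count = 3
  pos 10: leaf 'C' → count = 4
  pos 12: leaf 'N' → count = 5
  pos 17: leaf 'S' → count = 6
  pos 19: leaf 'Q' → count = 7
  pos 22: leaf 'L' → count = 8
  pos 24: leaf 'E' → count = 9
Total leaves: 9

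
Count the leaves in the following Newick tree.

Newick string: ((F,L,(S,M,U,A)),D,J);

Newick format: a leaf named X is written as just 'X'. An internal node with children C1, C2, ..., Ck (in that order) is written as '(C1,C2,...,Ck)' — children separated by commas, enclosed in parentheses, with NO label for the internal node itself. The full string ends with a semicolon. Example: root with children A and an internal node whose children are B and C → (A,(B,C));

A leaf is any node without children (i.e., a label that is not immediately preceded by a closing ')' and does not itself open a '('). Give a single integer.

Newick: ((F,L,(S,M,U,A)),D,J);
Scan left-to-right; a leaf is any maximal label run not followed by '(':
  pos 2: leaf 'F' → count = 1
  pos 4: leaf 'L' → count = 2
  pos 7: leaf 'S' → count = 3
  pos 9: leaf 'M' → count = 4
  pos 11: leaf 'U' → count = 5
  pos 13: leaf 'A' → count = 6
  pos 17: leaf 'D' → count = 7
  pos 19: leaf 'J' → count = 8
Total leaves: 8

Answer: 8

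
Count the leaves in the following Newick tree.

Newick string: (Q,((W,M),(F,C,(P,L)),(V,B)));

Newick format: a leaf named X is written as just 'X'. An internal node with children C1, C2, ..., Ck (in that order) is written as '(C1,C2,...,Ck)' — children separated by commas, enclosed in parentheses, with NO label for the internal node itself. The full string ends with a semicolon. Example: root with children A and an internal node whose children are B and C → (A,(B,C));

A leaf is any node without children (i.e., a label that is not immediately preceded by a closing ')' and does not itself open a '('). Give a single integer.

Answer: 9

Derivation:
Newick: (Q,((W,M),(F,C,(P,L)),(V,B)));
Scan left-to-right; a leaf is any maximal label run not followed by '(':
  pos 1: leaf 'Q' → count = 1
  pos 5: leaf 'W' → count = 2
  pos 7: leaf 'M' → count = 3
  pos 11: leaf 'F' → count = 4
  pos 13: leaf 'C' → count = 5
  pos 16: leaf 'P' → count = 6
  pos 18: leaf 'L' → count = 7
  pos 23: leaf 'V' → count = 8
  pos 25: leaf 'B' → count = 9
Total leaves: 9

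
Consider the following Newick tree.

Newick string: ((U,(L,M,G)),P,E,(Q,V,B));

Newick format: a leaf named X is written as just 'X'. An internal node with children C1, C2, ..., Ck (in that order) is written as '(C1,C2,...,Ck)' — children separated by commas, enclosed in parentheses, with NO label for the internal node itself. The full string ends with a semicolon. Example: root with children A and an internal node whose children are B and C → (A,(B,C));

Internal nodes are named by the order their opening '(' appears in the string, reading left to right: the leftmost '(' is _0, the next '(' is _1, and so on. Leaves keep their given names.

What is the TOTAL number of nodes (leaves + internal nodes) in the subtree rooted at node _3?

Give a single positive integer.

Answer: 4

Derivation:
Newick: ((U,(L,M,G)),P,E,(Q,V,B));
Locate _3: it is the '(' at position 17 (the 4th '(' reading left to right).
Query: subtree rooted at _3
_3: subtree_size = 1 + 3
  Q: subtree_size = 1 + 0
  V: subtree_size = 1 + 0
  B: subtree_size = 1 + 0
Total subtree size of _3: 4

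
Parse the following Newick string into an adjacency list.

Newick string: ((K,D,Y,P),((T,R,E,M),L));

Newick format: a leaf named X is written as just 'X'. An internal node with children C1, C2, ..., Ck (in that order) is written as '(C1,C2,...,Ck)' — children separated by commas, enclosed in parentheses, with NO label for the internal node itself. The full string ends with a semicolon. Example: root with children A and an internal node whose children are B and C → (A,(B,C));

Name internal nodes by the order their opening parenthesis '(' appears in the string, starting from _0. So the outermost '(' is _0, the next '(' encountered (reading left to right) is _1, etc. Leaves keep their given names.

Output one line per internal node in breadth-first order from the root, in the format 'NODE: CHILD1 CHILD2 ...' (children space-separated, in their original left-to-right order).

Answer: _0: _1 _2
_1: K D Y P
_2: _3 L
_3: T R E M

Derivation:
Input: ((K,D,Y,P),((T,R,E,M),L));
Scanning left-to-right, naming '(' by encounter order:
  pos 0: '(' -> open internal node _0 (depth 1)
  pos 1: '(' -> open internal node _1 (depth 2)
  pos 9: ')' -> close internal node _1 (now at depth 1)
  pos 11: '(' -> open internal node _2 (depth 2)
  pos 12: '(' -> open internal node _3 (depth 3)
  pos 20: ')' -> close internal node _3 (now at depth 2)
  pos 23: ')' -> close internal node _2 (now at depth 1)
  pos 24: ')' -> close internal node _0 (now at depth 0)
Total internal nodes: 4
BFS adjacency from root:
  _0: _1 _2
  _1: K D Y P
  _2: _3 L
  _3: T R E M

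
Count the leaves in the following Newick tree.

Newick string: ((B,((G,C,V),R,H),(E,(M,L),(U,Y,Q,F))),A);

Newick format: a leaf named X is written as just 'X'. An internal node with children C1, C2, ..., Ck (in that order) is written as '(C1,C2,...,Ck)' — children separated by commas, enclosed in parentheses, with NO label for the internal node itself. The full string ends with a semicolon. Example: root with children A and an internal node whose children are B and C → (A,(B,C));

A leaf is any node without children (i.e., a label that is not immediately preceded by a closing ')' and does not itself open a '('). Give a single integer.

Answer: 14

Derivation:
Newick: ((B,((G,C,V),R,H),(E,(M,L),(U,Y,Q,F))),A);
Scan left-to-right; a leaf is any maximal label run not followed by '(':
  pos 2: leaf 'B' → count = 1
  pos 6: leaf 'G' → count = 2
  pos 8: leaf 'C' → count = 3
  pos 10: leaf 'V' → count = 4
  pos 13: leaf 'R' → count = 5
  pos 15: leaf 'H' → count = 6
  pos 19: leaf 'E' → count = 7
  pos 22: leaf 'M' → count = 8
  pos 24: leaf 'L' → count = 9
  pos 28: leaf 'U' → count = 10
  pos 30: leaf 'Y' → count = 11
  pos 32: leaf 'Q' → count = 12
  pos 34: leaf 'F' → count = 13
  pos 39: leaf 'A' → count = 14
Total leaves: 14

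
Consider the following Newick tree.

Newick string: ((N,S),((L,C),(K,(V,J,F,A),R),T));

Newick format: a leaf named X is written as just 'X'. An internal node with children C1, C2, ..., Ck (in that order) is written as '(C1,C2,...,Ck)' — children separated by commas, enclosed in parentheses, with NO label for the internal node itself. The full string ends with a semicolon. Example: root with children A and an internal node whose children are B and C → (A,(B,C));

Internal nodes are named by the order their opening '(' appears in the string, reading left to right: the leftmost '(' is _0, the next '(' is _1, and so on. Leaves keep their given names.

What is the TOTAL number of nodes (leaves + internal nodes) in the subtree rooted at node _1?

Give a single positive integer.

Newick: ((N,S),((L,C),(K,(V,J,F,A),R),T));
Locate _1: it is the '(' at position 1 (the 2nd '(' reading left to right).
Query: subtree rooted at _1
_1: subtree_size = 1 + 2
  N: subtree_size = 1 + 0
  S: subtree_size = 1 + 0
Total subtree size of _1: 3

Answer: 3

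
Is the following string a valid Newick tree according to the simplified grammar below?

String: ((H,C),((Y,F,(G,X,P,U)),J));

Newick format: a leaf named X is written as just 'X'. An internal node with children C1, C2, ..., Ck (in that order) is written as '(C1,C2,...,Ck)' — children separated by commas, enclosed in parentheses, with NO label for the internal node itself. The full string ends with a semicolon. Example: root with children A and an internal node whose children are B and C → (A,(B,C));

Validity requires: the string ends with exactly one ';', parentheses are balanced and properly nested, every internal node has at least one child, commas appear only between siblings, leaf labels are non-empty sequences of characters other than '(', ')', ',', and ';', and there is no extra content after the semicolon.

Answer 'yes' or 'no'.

Answer: yes

Derivation:
Input: ((H,C),((Y,F,(G,X,P,U)),J));
Paren balance: 5 '(' vs 5 ')' OK
Ends with single ';': True
Full parse: OK
Valid: True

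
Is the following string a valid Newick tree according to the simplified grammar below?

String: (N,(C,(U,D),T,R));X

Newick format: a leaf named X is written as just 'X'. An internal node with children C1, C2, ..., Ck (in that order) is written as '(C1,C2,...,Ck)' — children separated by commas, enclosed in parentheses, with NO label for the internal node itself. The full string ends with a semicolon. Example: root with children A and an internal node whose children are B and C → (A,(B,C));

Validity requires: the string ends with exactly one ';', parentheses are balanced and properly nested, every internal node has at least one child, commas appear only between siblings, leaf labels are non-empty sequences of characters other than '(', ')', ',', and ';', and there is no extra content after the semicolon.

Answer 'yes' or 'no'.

Answer: no

Derivation:
Input: (N,(C,(U,D),T,R));X
Paren balance: 3 '(' vs 3 ')' OK
Ends with single ';': False
Full parse: FAILS (must end with ;)
Valid: False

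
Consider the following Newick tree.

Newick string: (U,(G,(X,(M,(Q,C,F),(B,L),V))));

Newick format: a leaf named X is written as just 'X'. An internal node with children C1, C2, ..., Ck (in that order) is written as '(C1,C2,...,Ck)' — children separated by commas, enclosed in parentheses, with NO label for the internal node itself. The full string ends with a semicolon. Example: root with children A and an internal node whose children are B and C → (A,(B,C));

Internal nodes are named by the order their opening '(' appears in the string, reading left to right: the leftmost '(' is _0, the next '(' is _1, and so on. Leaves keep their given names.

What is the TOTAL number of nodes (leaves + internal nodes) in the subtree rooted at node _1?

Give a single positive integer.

Newick: (U,(G,(X,(M,(Q,C,F),(B,L),V))));
Locate _1: it is the '(' at position 3 (the 2nd '(' reading left to right).
Query: subtree rooted at _1
_1: subtree_size = 1 + 13
  G: subtree_size = 1 + 0
  _2: subtree_size = 1 + 11
    X: subtree_size = 1 + 0
    _3: subtree_size = 1 + 9
      M: subtree_size = 1 + 0
      _4: subtree_size = 1 + 3
        Q: subtree_size = 1 + 0
        C: subtree_size = 1 + 0
        F: subtree_size = 1 + 0
      _5: subtree_size = 1 + 2
        B: subtree_size = 1 + 0
        L: subtree_size = 1 + 0
      V: subtree_size = 1 + 0
Total subtree size of _1: 14

Answer: 14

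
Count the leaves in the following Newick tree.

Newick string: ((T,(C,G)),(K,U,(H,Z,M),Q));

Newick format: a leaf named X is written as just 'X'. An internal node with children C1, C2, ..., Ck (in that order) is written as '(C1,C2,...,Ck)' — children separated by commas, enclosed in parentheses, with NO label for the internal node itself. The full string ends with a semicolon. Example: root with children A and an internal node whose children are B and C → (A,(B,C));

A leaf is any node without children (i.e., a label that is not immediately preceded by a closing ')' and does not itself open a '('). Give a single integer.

Newick: ((T,(C,G)),(K,U,(H,Z,M),Q));
Scan left-to-right; a leaf is any maximal label run not followed by '(':
  pos 2: leaf 'T' → count = 1
  pos 5: leaf 'C' → count = 2
  pos 7: leaf 'G' → count = 3
  pos 12: leaf 'K' → count = 4
  pos 14: leaf 'U' → count = 5
  pos 17: leaf 'H' → count = 6
  pos 19: leaf 'Z' → count = 7
  pos 21: leaf 'M' → count = 8
  pos 24: leaf 'Q' → count = 9
Total leaves: 9

Answer: 9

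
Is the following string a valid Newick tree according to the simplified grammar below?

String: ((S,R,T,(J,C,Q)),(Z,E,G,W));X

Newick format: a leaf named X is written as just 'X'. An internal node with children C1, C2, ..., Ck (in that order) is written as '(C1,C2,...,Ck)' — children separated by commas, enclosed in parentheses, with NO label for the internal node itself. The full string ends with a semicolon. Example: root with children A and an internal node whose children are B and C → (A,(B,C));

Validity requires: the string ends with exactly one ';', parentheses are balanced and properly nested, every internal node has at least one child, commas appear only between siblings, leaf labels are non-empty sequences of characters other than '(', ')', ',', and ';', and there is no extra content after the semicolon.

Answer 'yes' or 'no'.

Answer: no

Derivation:
Input: ((S,R,T,(J,C,Q)),(Z,E,G,W));X
Paren balance: 4 '(' vs 4 ')' OK
Ends with single ';': False
Full parse: FAILS (must end with ;)
Valid: False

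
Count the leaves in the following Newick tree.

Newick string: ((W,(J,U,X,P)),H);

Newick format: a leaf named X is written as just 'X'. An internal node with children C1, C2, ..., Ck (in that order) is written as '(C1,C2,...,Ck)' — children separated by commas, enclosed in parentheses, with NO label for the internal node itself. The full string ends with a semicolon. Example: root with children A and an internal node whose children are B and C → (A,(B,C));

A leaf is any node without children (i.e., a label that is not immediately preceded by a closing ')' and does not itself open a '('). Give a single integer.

Answer: 6

Derivation:
Newick: ((W,(J,U,X,P)),H);
Scan left-to-right; a leaf is any maximal label run not followed by '(':
  pos 2: leaf 'W' → count = 1
  pos 5: leaf 'J' → count = 2
  pos 7: leaf 'U' → count = 3
  pos 9: leaf 'X' → count = 4
  pos 11: leaf 'P' → count = 5
  pos 15: leaf 'H' → count = 6
Total leaves: 6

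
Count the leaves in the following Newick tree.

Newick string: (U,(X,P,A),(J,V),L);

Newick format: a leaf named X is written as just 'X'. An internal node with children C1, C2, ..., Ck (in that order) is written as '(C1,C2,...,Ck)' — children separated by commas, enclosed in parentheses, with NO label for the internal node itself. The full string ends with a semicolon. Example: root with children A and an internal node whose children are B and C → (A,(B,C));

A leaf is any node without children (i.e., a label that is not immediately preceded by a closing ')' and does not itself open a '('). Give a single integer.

Newick: (U,(X,P,A),(J,V),L);
Scan left-to-right; a leaf is any maximal label run not followed by '(':
  pos 1: leaf 'U' → count = 1
  pos 4: leaf 'X' → count = 2
  pos 6: leaf 'P' → count = 3
  pos 8: leaf 'A' → count = 4
  pos 12: leaf 'J' → count = 5
  pos 14: leaf 'V' → count = 6
  pos 17: leaf 'L' → count = 7
Total leaves: 7

Answer: 7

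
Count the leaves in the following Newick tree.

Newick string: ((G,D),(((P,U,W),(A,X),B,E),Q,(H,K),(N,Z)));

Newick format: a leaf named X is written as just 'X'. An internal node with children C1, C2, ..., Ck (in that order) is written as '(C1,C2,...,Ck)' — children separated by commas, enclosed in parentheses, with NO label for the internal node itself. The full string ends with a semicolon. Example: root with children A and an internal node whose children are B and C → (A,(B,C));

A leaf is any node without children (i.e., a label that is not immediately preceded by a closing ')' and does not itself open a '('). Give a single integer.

Answer: 14

Derivation:
Newick: ((G,D),(((P,U,W),(A,X),B,E),Q,(H,K),(N,Z)));
Scan left-to-right; a leaf is any maximal label run not followed by '(':
  pos 2: leaf 'G' → count = 1
  pos 4: leaf 'D' → count = 2
  pos 10: leaf 'P' → count = 3
  pos 12: leaf 'U' → count = 4
  pos 14: leaf 'W' → count = 5
  pos 18: leaf 'A' → count = 6
  pos 20: leaf 'X' → count = 7
  pos 23: leaf 'B' → count = 8
  pos 25: leaf 'E' → count = 9
  pos 28: leaf 'Q' → count = 10
  pos 31: leaf 'H' → count = 11
  pos 33: leaf 'K' → count = 12
  pos 37: leaf 'N' → count = 13
  pos 39: leaf 'Z' → count = 14
Total leaves: 14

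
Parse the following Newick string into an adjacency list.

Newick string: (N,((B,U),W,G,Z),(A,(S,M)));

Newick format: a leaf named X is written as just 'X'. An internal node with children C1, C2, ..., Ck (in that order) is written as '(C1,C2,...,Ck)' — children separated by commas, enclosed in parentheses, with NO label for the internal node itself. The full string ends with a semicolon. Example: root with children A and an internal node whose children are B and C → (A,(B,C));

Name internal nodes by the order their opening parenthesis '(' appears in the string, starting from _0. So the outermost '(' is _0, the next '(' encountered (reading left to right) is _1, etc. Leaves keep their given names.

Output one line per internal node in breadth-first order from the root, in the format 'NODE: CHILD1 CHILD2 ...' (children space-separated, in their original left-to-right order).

Input: (N,((B,U),W,G,Z),(A,(S,M)));
Scanning left-to-right, naming '(' by encounter order:
  pos 0: '(' -> open internal node _0 (depth 1)
  pos 3: '(' -> open internal node _1 (depth 2)
  pos 4: '(' -> open internal node _2 (depth 3)
  pos 8: ')' -> close internal node _2 (now at depth 2)
  pos 15: ')' -> close internal node _1 (now at depth 1)
  pos 17: '(' -> open internal node _3 (depth 2)
  pos 20: '(' -> open internal node _4 (depth 3)
  pos 24: ')' -> close internal node _4 (now at depth 2)
  pos 25: ')' -> close internal node _3 (now at depth 1)
  pos 26: ')' -> close internal node _0 (now at depth 0)
Total internal nodes: 5
BFS adjacency from root:
  _0: N _1 _3
  _1: _2 W G Z
  _3: A _4
  _2: B U
  _4: S M

Answer: _0: N _1 _3
_1: _2 W G Z
_3: A _4
_2: B U
_4: S M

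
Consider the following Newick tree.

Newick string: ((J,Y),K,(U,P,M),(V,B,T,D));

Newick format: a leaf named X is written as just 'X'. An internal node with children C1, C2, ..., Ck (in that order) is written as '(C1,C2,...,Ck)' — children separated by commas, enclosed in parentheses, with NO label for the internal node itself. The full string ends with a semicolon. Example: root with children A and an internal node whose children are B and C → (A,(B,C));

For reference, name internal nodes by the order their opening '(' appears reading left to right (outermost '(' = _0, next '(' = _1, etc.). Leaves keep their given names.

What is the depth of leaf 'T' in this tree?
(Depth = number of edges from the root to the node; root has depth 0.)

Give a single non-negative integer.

Answer: 2

Derivation:
Newick: ((J,Y),K,(U,P,M),(V,B,T,D));
Naming internals by '(' encounter order: outermost '(' = _0, next = _1, ...
Query node: T
Path from root: _0 -> _3 -> T
Depth of T: 2 (number of edges from root)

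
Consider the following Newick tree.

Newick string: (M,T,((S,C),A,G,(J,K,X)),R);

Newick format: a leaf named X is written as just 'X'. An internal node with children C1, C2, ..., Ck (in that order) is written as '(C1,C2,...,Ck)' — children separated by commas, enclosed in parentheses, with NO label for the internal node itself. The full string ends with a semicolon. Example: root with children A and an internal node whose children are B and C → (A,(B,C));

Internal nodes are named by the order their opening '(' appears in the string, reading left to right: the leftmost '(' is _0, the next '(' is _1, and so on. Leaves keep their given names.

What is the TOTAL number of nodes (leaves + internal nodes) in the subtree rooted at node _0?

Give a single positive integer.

Answer: 14

Derivation:
Newick: (M,T,((S,C),A,G,(J,K,X)),R);
Locate _0: it is the '(' at position 0 (the 1st '(' reading left to right).
Query: subtree rooted at _0
_0: subtree_size = 1 + 13
  M: subtree_size = 1 + 0
  T: subtree_size = 1 + 0
  _1: subtree_size = 1 + 9
    _2: subtree_size = 1 + 2
      S: subtree_size = 1 + 0
      C: subtree_size = 1 + 0
    A: subtree_size = 1 + 0
    G: subtree_size = 1 + 0
    _3: subtree_size = 1 + 3
      J: subtree_size = 1 + 0
      K: subtree_size = 1 + 0
      X: subtree_size = 1 + 0
  R: subtree_size = 1 + 0
Total subtree size of _0: 14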